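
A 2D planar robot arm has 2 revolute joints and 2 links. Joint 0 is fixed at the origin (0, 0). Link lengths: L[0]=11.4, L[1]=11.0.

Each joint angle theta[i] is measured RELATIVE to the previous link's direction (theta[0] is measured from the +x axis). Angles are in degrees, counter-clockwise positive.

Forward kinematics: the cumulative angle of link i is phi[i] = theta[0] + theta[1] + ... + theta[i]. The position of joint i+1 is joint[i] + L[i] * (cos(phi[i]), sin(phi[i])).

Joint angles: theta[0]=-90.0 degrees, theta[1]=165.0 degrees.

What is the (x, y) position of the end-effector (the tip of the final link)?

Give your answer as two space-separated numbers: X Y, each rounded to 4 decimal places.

joint[0] = (0.0000, 0.0000)  (base)
link 0: phi[0] = -90 = -90 deg
  cos(-90 deg) = 0.0000, sin(-90 deg) = -1.0000
  joint[1] = (0.0000, 0.0000) + 11.4 * (0.0000, -1.0000) = (0.0000 + 0.0000, 0.0000 + -11.4000) = (0.0000, -11.4000)
link 1: phi[1] = -90 + 165 = 75 deg
  cos(75 deg) = 0.2588, sin(75 deg) = 0.9659
  joint[2] = (0.0000, -11.4000) + 11 * (0.2588, 0.9659) = (0.0000 + 2.8470, -11.4000 + 10.6252) = (2.8470, -0.7748)
End effector: (2.8470, -0.7748)

Answer: 2.8470 -0.7748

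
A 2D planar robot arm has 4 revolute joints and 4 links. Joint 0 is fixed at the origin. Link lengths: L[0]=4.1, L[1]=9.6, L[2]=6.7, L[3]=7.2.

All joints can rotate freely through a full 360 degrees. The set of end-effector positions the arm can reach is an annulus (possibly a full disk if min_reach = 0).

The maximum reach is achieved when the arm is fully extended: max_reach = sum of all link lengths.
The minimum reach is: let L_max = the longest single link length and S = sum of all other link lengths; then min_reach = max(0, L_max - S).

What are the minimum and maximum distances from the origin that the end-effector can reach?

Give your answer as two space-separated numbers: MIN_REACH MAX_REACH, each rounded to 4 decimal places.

Answer: 0.0000 27.6000

Derivation:
Link lengths: [4.1, 9.6, 6.7, 7.2]
max_reach = 4.1 + 9.6 + 6.7 + 7.2 = 27.6
L_max = max([4.1, 9.6, 6.7, 7.2]) = 9.6
S (sum of others) = 27.6 - 9.6 = 18
min_reach = max(0, 9.6 - 18) = max(0, -8.4) = 0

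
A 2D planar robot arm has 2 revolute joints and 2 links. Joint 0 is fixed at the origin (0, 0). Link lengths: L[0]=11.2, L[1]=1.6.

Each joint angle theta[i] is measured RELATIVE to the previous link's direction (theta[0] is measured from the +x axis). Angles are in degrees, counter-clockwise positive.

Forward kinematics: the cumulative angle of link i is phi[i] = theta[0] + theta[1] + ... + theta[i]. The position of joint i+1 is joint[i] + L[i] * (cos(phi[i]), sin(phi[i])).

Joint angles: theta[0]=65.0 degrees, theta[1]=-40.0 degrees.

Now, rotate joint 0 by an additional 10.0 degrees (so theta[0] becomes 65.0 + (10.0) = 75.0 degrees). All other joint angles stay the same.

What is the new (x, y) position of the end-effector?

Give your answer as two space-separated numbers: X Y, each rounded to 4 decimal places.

Answer: 4.2094 11.7361

Derivation:
joint[0] = (0.0000, 0.0000)  (base)
link 0: phi[0] = 75 = 75 deg
  cos(75 deg) = 0.2588, sin(75 deg) = 0.9659
  joint[1] = (0.0000, 0.0000) + 11.2 * (0.2588, 0.9659) = (0.0000 + 2.8988, 0.0000 + 10.8184) = (2.8988, 10.8184)
link 1: phi[1] = 75 + -40 = 35 deg
  cos(35 deg) = 0.8192, sin(35 deg) = 0.5736
  joint[2] = (2.8988, 10.8184) + 1.6 * (0.8192, 0.5736) = (2.8988 + 1.3106, 10.8184 + 0.9177) = (4.2094, 11.7361)
End effector: (4.2094, 11.7361)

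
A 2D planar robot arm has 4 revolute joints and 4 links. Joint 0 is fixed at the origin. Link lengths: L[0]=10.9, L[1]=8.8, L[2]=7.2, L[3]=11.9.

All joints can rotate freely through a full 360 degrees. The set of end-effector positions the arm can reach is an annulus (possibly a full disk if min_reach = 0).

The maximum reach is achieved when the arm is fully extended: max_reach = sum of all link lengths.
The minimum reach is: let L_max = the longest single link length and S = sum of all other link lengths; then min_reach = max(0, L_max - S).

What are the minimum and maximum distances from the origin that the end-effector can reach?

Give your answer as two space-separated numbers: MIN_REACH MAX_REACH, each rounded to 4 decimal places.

Link lengths: [10.9, 8.8, 7.2, 11.9]
max_reach = 10.9 + 8.8 + 7.2 + 11.9 = 38.8
L_max = max([10.9, 8.8, 7.2, 11.9]) = 11.9
S (sum of others) = 38.8 - 11.9 = 26.9
min_reach = max(0, 11.9 - 26.9) = max(0, -15) = 0

Answer: 0.0000 38.8000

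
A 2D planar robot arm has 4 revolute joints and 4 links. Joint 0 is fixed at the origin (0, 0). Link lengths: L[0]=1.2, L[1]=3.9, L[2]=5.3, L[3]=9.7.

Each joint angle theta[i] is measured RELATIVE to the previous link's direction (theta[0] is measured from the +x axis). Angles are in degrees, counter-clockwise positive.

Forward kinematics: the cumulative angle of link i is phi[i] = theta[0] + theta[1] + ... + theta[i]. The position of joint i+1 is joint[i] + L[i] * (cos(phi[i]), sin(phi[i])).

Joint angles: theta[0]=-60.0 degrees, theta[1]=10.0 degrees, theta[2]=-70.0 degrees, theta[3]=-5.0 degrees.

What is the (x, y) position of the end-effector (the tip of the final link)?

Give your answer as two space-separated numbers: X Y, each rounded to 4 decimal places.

Answer: -5.1068 -16.5625

Derivation:
joint[0] = (0.0000, 0.0000)  (base)
link 0: phi[0] = -60 = -60 deg
  cos(-60 deg) = 0.5000, sin(-60 deg) = -0.8660
  joint[1] = (0.0000, 0.0000) + 1.2 * (0.5000, -0.8660) = (0.0000 + 0.6000, 0.0000 + -1.0392) = (0.6000, -1.0392)
link 1: phi[1] = -60 + 10 = -50 deg
  cos(-50 deg) = 0.6428, sin(-50 deg) = -0.7660
  joint[2] = (0.6000, -1.0392) + 3.9 * (0.6428, -0.7660) = (0.6000 + 2.5069, -1.0392 + -2.9876) = (3.1069, -4.0268)
link 2: phi[2] = -60 + 10 + -70 = -120 deg
  cos(-120 deg) = -0.5000, sin(-120 deg) = -0.8660
  joint[3] = (3.1069, -4.0268) + 5.3 * (-0.5000, -0.8660) = (3.1069 + -2.6500, -4.0268 + -4.5899) = (0.4569, -8.6167)
link 3: phi[3] = -60 + 10 + -70 + -5 = -125 deg
  cos(-125 deg) = -0.5736, sin(-125 deg) = -0.8192
  joint[4] = (0.4569, -8.6167) + 9.7 * (-0.5736, -0.8192) = (0.4569 + -5.5637, -8.6167 + -7.9458) = (-5.1068, -16.5625)
End effector: (-5.1068, -16.5625)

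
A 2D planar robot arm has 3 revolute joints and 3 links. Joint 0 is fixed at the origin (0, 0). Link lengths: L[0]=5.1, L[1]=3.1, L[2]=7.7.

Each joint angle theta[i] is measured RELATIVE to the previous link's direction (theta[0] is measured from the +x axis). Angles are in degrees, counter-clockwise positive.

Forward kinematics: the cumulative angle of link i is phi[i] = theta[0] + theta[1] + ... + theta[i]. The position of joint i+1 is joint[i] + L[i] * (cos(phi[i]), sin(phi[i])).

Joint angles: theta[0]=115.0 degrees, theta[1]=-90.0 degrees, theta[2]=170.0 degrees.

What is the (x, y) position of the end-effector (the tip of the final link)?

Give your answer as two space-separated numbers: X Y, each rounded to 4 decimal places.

Answer: -6.7834 3.9394

Derivation:
joint[0] = (0.0000, 0.0000)  (base)
link 0: phi[0] = 115 = 115 deg
  cos(115 deg) = -0.4226, sin(115 deg) = 0.9063
  joint[1] = (0.0000, 0.0000) + 5.1 * (-0.4226, 0.9063) = (0.0000 + -2.1554, 0.0000 + 4.6222) = (-2.1554, 4.6222)
link 1: phi[1] = 115 + -90 = 25 deg
  cos(25 deg) = 0.9063, sin(25 deg) = 0.4226
  joint[2] = (-2.1554, 4.6222) + 3.1 * (0.9063, 0.4226) = (-2.1554 + 2.8096, 4.6222 + 1.3101) = (0.6542, 5.9323)
link 2: phi[2] = 115 + -90 + 170 = 195 deg
  cos(195 deg) = -0.9659, sin(195 deg) = -0.2588
  joint[3] = (0.6542, 5.9323) + 7.7 * (-0.9659, -0.2588) = (0.6542 + -7.4376, 5.9323 + -1.9929) = (-6.7834, 3.9394)
End effector: (-6.7834, 3.9394)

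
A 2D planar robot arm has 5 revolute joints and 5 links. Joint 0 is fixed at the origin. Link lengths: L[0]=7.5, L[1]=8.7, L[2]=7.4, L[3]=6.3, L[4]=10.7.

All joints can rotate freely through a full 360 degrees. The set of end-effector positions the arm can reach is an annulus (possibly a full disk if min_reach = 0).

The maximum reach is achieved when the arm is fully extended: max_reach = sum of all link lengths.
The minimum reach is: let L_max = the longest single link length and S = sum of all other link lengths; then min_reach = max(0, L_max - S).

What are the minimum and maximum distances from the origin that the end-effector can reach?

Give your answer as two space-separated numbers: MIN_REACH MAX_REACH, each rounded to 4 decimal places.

Answer: 0.0000 40.6000

Derivation:
Link lengths: [7.5, 8.7, 7.4, 6.3, 10.7]
max_reach = 7.5 + 8.7 + 7.4 + 6.3 + 10.7 = 40.6
L_max = max([7.5, 8.7, 7.4, 6.3, 10.7]) = 10.7
S (sum of others) = 40.6 - 10.7 = 29.9
min_reach = max(0, 10.7 - 29.9) = max(0, -19.2) = 0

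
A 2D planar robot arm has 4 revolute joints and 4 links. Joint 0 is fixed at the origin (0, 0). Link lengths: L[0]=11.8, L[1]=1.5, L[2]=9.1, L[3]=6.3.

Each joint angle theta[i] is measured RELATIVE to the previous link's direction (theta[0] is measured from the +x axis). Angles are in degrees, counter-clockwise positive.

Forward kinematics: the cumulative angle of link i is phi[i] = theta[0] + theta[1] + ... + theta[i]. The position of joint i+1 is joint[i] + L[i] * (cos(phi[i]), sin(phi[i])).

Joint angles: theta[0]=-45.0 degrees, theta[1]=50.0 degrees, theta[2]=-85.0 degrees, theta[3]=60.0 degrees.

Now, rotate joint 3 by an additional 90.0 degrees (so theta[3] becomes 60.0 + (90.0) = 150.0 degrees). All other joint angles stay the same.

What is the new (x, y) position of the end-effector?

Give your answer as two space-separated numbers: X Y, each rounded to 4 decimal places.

Answer: 13.5731 -11.2548

Derivation:
joint[0] = (0.0000, 0.0000)  (base)
link 0: phi[0] = -45 = -45 deg
  cos(-45 deg) = 0.7071, sin(-45 deg) = -0.7071
  joint[1] = (0.0000, 0.0000) + 11.8 * (0.7071, -0.7071) = (0.0000 + 8.3439, 0.0000 + -8.3439) = (8.3439, -8.3439)
link 1: phi[1] = -45 + 50 = 5 deg
  cos(5 deg) = 0.9962, sin(5 deg) = 0.0872
  joint[2] = (8.3439, -8.3439) + 1.5 * (0.9962, 0.0872) = (8.3439 + 1.4943, -8.3439 + 0.1307) = (9.8382, -8.2131)
link 2: phi[2] = -45 + 50 + -85 = -80 deg
  cos(-80 deg) = 0.1736, sin(-80 deg) = -0.9848
  joint[3] = (9.8382, -8.2131) + 9.1 * (0.1736, -0.9848) = (9.8382 + 1.5802, -8.2131 + -8.9618) = (11.4184, -17.1749)
link 3: phi[3] = -45 + 50 + -85 + 150 = 70 deg
  cos(70 deg) = 0.3420, sin(70 deg) = 0.9397
  joint[4] = (11.4184, -17.1749) + 6.3 * (0.3420, 0.9397) = (11.4184 + 2.1547, -17.1749 + 5.9201) = (13.5731, -11.2548)
End effector: (13.5731, -11.2548)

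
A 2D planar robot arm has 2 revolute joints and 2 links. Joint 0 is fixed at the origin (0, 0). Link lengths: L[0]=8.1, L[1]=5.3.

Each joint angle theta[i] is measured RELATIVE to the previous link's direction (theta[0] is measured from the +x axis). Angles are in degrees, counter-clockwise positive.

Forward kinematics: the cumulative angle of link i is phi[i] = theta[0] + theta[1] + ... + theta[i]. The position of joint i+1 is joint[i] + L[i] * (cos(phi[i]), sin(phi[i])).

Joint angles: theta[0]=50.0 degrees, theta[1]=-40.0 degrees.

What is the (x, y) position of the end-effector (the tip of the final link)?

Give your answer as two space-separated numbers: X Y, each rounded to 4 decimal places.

joint[0] = (0.0000, 0.0000)  (base)
link 0: phi[0] = 50 = 50 deg
  cos(50 deg) = 0.6428, sin(50 deg) = 0.7660
  joint[1] = (0.0000, 0.0000) + 8.1 * (0.6428, 0.7660) = (0.0000 + 5.2066, 0.0000 + 6.2050) = (5.2066, 6.2050)
link 1: phi[1] = 50 + -40 = 10 deg
  cos(10 deg) = 0.9848, sin(10 deg) = 0.1736
  joint[2] = (5.2066, 6.2050) + 5.3 * (0.9848, 0.1736) = (5.2066 + 5.2195, 6.2050 + 0.9203) = (10.4261, 7.1253)
End effector: (10.4261, 7.1253)

Answer: 10.4261 7.1253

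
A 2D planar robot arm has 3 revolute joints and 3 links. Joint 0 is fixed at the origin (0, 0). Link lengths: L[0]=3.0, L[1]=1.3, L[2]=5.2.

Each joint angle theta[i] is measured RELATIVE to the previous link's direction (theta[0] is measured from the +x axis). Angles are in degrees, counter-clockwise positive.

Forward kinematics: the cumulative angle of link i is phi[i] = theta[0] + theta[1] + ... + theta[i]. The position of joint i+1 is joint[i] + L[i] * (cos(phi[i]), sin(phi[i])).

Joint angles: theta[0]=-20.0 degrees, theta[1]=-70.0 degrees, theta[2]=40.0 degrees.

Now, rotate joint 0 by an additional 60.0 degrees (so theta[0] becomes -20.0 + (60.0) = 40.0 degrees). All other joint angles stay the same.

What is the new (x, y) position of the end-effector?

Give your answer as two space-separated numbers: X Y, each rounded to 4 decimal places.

joint[0] = (0.0000, 0.0000)  (base)
link 0: phi[0] = 40 = 40 deg
  cos(40 deg) = 0.7660, sin(40 deg) = 0.6428
  joint[1] = (0.0000, 0.0000) + 3 * (0.7660, 0.6428) = (0.0000 + 2.2981, 0.0000 + 1.9284) = (2.2981, 1.9284)
link 1: phi[1] = 40 + -70 = -30 deg
  cos(-30 deg) = 0.8660, sin(-30 deg) = -0.5000
  joint[2] = (2.2981, 1.9284) + 1.3 * (0.8660, -0.5000) = (2.2981 + 1.1258, 1.9284 + -0.6500) = (3.4240, 1.2784)
link 2: phi[2] = 40 + -70 + 40 = 10 deg
  cos(10 deg) = 0.9848, sin(10 deg) = 0.1736
  joint[3] = (3.4240, 1.2784) + 5.2 * (0.9848, 0.1736) = (3.4240 + 5.1210, 1.2784 + 0.9030) = (8.5450, 2.1813)
End effector: (8.5450, 2.1813)

Answer: 8.5450 2.1813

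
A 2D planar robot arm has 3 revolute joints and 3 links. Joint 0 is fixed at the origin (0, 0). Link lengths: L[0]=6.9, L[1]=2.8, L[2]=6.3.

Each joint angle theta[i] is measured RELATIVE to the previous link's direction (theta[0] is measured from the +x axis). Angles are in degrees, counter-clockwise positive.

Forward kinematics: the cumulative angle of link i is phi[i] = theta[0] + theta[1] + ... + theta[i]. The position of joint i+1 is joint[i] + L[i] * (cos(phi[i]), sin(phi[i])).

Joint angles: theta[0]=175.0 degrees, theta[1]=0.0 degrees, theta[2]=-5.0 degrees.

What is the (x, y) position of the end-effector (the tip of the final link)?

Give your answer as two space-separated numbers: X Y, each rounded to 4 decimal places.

Answer: -15.8674 1.9394

Derivation:
joint[0] = (0.0000, 0.0000)  (base)
link 0: phi[0] = 175 = 175 deg
  cos(175 deg) = -0.9962, sin(175 deg) = 0.0872
  joint[1] = (0.0000, 0.0000) + 6.9 * (-0.9962, 0.0872) = (0.0000 + -6.8737, 0.0000 + 0.6014) = (-6.8737, 0.6014)
link 1: phi[1] = 175 + 0 = 175 deg
  cos(175 deg) = -0.9962, sin(175 deg) = 0.0872
  joint[2] = (-6.8737, 0.6014) + 2.8 * (-0.9962, 0.0872) = (-6.8737 + -2.7893, 0.6014 + 0.2440) = (-9.6631, 0.8454)
link 2: phi[2] = 175 + 0 + -5 = 170 deg
  cos(170 deg) = -0.9848, sin(170 deg) = 0.1736
  joint[3] = (-9.6631, 0.8454) + 6.3 * (-0.9848, 0.1736) = (-9.6631 + -6.2043, 0.8454 + 1.0940) = (-15.8674, 1.9394)
End effector: (-15.8674, 1.9394)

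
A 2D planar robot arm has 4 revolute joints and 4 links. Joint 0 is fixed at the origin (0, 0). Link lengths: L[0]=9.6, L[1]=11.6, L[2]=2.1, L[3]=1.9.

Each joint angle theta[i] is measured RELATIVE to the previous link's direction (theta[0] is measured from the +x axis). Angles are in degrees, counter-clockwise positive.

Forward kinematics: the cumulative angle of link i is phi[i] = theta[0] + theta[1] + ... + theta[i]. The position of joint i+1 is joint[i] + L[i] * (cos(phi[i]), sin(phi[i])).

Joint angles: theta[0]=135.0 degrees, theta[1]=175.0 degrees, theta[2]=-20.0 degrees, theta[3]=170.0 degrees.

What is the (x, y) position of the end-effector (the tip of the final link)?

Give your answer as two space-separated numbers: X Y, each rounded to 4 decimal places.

Answer: 1.0564 -2.2001

Derivation:
joint[0] = (0.0000, 0.0000)  (base)
link 0: phi[0] = 135 = 135 deg
  cos(135 deg) = -0.7071, sin(135 deg) = 0.7071
  joint[1] = (0.0000, 0.0000) + 9.6 * (-0.7071, 0.7071) = (0.0000 + -6.7882, 0.0000 + 6.7882) = (-6.7882, 6.7882)
link 1: phi[1] = 135 + 175 = 310 deg
  cos(310 deg) = 0.6428, sin(310 deg) = -0.7660
  joint[2] = (-6.7882, 6.7882) + 11.6 * (0.6428, -0.7660) = (-6.7882 + 7.4563, 6.7882 + -8.8861) = (0.6681, -2.0979)
link 2: phi[2] = 135 + 175 + -20 = 290 deg
  cos(290 deg) = 0.3420, sin(290 deg) = -0.9397
  joint[3] = (0.6681, -2.0979) + 2.1 * (0.3420, -0.9397) = (0.6681 + 0.7182, -2.0979 + -1.9734) = (1.3864, -4.0712)
link 3: phi[3] = 135 + 175 + -20 + 170 = 460 deg
  cos(460 deg) = -0.1736, sin(460 deg) = 0.9848
  joint[4] = (1.3864, -4.0712) + 1.9 * (-0.1736, 0.9848) = (1.3864 + -0.3299, -4.0712 + 1.8711) = (1.0564, -2.2001)
End effector: (1.0564, -2.2001)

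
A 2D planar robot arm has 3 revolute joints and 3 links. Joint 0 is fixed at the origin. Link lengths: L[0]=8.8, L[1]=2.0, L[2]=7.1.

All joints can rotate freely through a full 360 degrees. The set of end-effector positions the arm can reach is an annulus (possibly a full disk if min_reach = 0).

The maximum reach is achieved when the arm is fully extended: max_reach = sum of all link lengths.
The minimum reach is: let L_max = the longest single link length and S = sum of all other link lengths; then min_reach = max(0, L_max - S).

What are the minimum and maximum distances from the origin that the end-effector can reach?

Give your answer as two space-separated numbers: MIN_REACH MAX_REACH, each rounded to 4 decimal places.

Link lengths: [8.8, 2.0, 7.1]
max_reach = 8.8 + 2 + 7.1 = 17.9
L_max = max([8.8, 2.0, 7.1]) = 8.8
S (sum of others) = 17.9 - 8.8 = 9.1
min_reach = max(0, 8.8 - 9.1) = max(0, -0.3) = 0

Answer: 0.0000 17.9000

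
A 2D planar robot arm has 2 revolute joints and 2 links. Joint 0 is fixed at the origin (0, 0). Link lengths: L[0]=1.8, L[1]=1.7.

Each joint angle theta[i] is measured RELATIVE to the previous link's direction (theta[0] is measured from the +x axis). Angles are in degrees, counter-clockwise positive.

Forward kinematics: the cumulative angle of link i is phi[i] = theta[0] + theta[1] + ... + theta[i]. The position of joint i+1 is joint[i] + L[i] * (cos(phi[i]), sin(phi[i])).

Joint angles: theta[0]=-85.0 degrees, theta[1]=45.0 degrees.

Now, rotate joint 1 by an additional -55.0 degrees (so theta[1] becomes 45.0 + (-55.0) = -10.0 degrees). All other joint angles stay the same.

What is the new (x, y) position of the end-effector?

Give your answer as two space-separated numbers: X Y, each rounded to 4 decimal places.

joint[0] = (0.0000, 0.0000)  (base)
link 0: phi[0] = -85 = -85 deg
  cos(-85 deg) = 0.0872, sin(-85 deg) = -0.9962
  joint[1] = (0.0000, 0.0000) + 1.8 * (0.0872, -0.9962) = (0.0000 + 0.1569, 0.0000 + -1.7932) = (0.1569, -1.7932)
link 1: phi[1] = -85 + -10 = -95 deg
  cos(-95 deg) = -0.0872, sin(-95 deg) = -0.9962
  joint[2] = (0.1569, -1.7932) + 1.7 * (-0.0872, -0.9962) = (0.1569 + -0.1482, -1.7932 + -1.6935) = (0.0087, -3.4867)
End effector: (0.0087, -3.4867)

Answer: 0.0087 -3.4867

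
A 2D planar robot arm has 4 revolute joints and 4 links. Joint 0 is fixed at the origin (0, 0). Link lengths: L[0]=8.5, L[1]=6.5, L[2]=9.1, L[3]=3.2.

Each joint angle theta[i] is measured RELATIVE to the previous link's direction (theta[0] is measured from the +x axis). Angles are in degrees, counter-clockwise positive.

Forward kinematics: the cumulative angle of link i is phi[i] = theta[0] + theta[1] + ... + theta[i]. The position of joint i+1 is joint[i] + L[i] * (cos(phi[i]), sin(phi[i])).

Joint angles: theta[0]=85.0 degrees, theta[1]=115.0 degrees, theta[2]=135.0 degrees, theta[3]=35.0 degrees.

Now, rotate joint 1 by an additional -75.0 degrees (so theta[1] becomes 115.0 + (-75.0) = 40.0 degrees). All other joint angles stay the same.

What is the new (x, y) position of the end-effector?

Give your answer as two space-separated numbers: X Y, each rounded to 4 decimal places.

Answer: -3.2152 1.9302

Derivation:
joint[0] = (0.0000, 0.0000)  (base)
link 0: phi[0] = 85 = 85 deg
  cos(85 deg) = 0.0872, sin(85 deg) = 0.9962
  joint[1] = (0.0000, 0.0000) + 8.5 * (0.0872, 0.9962) = (0.0000 + 0.7408, 0.0000 + 8.4677) = (0.7408, 8.4677)
link 1: phi[1] = 85 + 40 = 125 deg
  cos(125 deg) = -0.5736, sin(125 deg) = 0.8192
  joint[2] = (0.7408, 8.4677) + 6.5 * (-0.5736, 0.8192) = (0.7408 + -3.7282, 8.4677 + 5.3245) = (-2.9874, 13.7921)
link 2: phi[2] = 85 + 40 + 135 = 260 deg
  cos(260 deg) = -0.1736, sin(260 deg) = -0.9848
  joint[3] = (-2.9874, 13.7921) + 9.1 * (-0.1736, -0.9848) = (-2.9874 + -1.5802, 13.7921 + -8.9618) = (-4.5676, 4.8304)
link 3: phi[3] = 85 + 40 + 135 + 35 = 295 deg
  cos(295 deg) = 0.4226, sin(295 deg) = -0.9063
  joint[4] = (-4.5676, 4.8304) + 3.2 * (0.4226, -0.9063) = (-4.5676 + 1.3524, 4.8304 + -2.9002) = (-3.2152, 1.9302)
End effector: (-3.2152, 1.9302)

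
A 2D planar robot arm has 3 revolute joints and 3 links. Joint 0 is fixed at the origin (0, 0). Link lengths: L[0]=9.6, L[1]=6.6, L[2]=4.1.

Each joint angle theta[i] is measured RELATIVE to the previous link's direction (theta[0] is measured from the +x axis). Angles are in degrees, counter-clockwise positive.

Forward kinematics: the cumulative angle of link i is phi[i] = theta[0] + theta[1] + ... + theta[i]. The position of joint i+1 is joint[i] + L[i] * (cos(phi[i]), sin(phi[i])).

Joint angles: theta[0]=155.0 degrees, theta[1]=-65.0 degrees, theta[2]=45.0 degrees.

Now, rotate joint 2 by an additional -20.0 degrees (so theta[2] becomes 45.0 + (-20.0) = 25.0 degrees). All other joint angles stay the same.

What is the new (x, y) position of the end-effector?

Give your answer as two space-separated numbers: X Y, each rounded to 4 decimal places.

Answer: -10.4333 14.3730

Derivation:
joint[0] = (0.0000, 0.0000)  (base)
link 0: phi[0] = 155 = 155 deg
  cos(155 deg) = -0.9063, sin(155 deg) = 0.4226
  joint[1] = (0.0000, 0.0000) + 9.6 * (-0.9063, 0.4226) = (0.0000 + -8.7006, 0.0000 + 4.0571) = (-8.7006, 4.0571)
link 1: phi[1] = 155 + -65 = 90 deg
  cos(90 deg) = 0.0000, sin(90 deg) = 1.0000
  joint[2] = (-8.7006, 4.0571) + 6.6 * (0.0000, 1.0000) = (-8.7006 + 0.0000, 4.0571 + 6.6000) = (-8.7006, 10.6571)
link 2: phi[2] = 155 + -65 + 25 = 115 deg
  cos(115 deg) = -0.4226, sin(115 deg) = 0.9063
  joint[3] = (-8.7006, 10.6571) + 4.1 * (-0.4226, 0.9063) = (-8.7006 + -1.7327, 10.6571 + 3.7159) = (-10.4333, 14.3730)
End effector: (-10.4333, 14.3730)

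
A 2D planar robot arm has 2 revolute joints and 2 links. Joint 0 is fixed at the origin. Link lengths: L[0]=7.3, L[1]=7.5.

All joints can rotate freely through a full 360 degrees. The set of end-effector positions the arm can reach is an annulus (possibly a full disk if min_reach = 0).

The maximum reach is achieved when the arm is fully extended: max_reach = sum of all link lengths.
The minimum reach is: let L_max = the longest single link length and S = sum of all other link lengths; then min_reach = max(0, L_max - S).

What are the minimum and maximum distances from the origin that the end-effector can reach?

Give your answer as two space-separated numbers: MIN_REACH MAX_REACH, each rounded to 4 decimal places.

Answer: 0.2000 14.8000

Derivation:
Link lengths: [7.3, 7.5]
max_reach = 7.3 + 7.5 = 14.8
L_max = max([7.3, 7.5]) = 7.5
S (sum of others) = 14.8 - 7.5 = 7.3
min_reach = max(0, 7.5 - 7.3) = max(0, 0.2) = 0.2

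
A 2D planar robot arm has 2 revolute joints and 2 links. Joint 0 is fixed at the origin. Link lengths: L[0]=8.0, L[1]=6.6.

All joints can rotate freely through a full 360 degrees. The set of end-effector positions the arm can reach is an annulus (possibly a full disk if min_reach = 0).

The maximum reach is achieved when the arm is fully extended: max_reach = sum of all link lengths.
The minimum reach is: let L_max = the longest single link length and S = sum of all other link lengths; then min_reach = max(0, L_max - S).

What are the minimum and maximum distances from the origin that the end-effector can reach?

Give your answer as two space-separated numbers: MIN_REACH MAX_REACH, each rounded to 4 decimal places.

Link lengths: [8.0, 6.6]
max_reach = 8 + 6.6 = 14.6
L_max = max([8.0, 6.6]) = 8
S (sum of others) = 14.6 - 8 = 6.6
min_reach = max(0, 8 - 6.6) = max(0, 1.4) = 1.4

Answer: 1.4000 14.6000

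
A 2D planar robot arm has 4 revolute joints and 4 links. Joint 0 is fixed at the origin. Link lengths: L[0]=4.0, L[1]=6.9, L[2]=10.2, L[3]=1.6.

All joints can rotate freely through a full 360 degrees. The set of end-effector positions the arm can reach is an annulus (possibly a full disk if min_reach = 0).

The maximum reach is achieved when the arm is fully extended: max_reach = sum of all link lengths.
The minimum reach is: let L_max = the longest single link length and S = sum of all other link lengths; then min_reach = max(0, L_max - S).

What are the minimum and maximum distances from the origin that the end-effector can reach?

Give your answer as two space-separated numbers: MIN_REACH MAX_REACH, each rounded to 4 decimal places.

Answer: 0.0000 22.7000

Derivation:
Link lengths: [4.0, 6.9, 10.2, 1.6]
max_reach = 4 + 6.9 + 10.2 + 1.6 = 22.7
L_max = max([4.0, 6.9, 10.2, 1.6]) = 10.2
S (sum of others) = 22.7 - 10.2 = 12.5
min_reach = max(0, 10.2 - 12.5) = max(0, -2.3) = 0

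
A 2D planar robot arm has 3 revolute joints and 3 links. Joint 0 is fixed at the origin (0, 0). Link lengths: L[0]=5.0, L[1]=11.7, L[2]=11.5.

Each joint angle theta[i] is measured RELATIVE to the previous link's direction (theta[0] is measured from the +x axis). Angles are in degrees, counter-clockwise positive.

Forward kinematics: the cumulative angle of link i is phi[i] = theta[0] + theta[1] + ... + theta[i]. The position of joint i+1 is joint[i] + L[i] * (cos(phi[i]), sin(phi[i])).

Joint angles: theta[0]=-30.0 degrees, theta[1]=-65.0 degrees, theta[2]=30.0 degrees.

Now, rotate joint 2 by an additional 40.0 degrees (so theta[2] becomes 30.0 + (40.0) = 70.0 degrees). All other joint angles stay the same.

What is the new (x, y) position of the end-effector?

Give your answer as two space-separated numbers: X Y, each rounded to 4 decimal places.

joint[0] = (0.0000, 0.0000)  (base)
link 0: phi[0] = -30 = -30 deg
  cos(-30 deg) = 0.8660, sin(-30 deg) = -0.5000
  joint[1] = (0.0000, 0.0000) + 5 * (0.8660, -0.5000) = (0.0000 + 4.3301, 0.0000 + -2.5000) = (4.3301, -2.5000)
link 1: phi[1] = -30 + -65 = -95 deg
  cos(-95 deg) = -0.0872, sin(-95 deg) = -0.9962
  joint[2] = (4.3301, -2.5000) + 11.7 * (-0.0872, -0.9962) = (4.3301 + -1.0197, -2.5000 + -11.6555) = (3.3104, -14.1555)
link 2: phi[2] = -30 + -65 + 70 = -25 deg
  cos(-25 deg) = 0.9063, sin(-25 deg) = -0.4226
  joint[3] = (3.3104, -14.1555) + 11.5 * (0.9063, -0.4226) = (3.3104 + 10.4225, -14.1555 + -4.8601) = (13.7329, -19.0156)
End effector: (13.7329, -19.0156)

Answer: 13.7329 -19.0156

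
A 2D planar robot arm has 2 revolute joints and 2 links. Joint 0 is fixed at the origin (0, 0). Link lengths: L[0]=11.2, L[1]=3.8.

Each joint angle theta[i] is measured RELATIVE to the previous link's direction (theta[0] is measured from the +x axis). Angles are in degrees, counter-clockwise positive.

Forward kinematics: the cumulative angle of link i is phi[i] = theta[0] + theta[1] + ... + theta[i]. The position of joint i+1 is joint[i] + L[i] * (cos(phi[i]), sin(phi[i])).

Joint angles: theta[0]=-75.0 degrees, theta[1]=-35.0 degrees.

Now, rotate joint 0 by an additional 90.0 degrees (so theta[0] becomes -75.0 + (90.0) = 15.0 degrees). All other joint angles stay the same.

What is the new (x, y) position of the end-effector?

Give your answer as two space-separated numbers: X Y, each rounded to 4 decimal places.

Answer: 14.3892 1.5991

Derivation:
joint[0] = (0.0000, 0.0000)  (base)
link 0: phi[0] = 15 = 15 deg
  cos(15 deg) = 0.9659, sin(15 deg) = 0.2588
  joint[1] = (0.0000, 0.0000) + 11.2 * (0.9659, 0.2588) = (0.0000 + 10.8184, 0.0000 + 2.8988) = (10.8184, 2.8988)
link 1: phi[1] = 15 + -35 = -20 deg
  cos(-20 deg) = 0.9397, sin(-20 deg) = -0.3420
  joint[2] = (10.8184, 2.8988) + 3.8 * (0.9397, -0.3420) = (10.8184 + 3.5708, 2.8988 + -1.2997) = (14.3892, 1.5991)
End effector: (14.3892, 1.5991)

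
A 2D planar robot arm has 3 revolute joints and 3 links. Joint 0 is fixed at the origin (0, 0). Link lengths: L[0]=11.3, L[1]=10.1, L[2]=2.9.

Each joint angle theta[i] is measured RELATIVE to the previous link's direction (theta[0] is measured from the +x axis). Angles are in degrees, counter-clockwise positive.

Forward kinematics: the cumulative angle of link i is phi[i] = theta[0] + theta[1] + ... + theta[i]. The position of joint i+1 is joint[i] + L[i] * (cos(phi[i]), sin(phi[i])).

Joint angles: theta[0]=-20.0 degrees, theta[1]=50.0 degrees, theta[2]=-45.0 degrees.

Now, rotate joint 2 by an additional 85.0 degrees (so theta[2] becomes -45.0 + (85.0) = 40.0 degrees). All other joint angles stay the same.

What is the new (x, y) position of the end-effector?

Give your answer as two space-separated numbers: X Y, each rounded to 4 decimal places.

joint[0] = (0.0000, 0.0000)  (base)
link 0: phi[0] = -20 = -20 deg
  cos(-20 deg) = 0.9397, sin(-20 deg) = -0.3420
  joint[1] = (0.0000, 0.0000) + 11.3 * (0.9397, -0.3420) = (0.0000 + 10.6185, 0.0000 + -3.8648) = (10.6185, -3.8648)
link 1: phi[1] = -20 + 50 = 30 deg
  cos(30 deg) = 0.8660, sin(30 deg) = 0.5000
  joint[2] = (10.6185, -3.8648) + 10.1 * (0.8660, 0.5000) = (10.6185 + 8.7469, -3.8648 + 5.0500) = (19.3654, 1.1852)
link 2: phi[2] = -20 + 50 + 40 = 70 deg
  cos(70 deg) = 0.3420, sin(70 deg) = 0.9397
  joint[3] = (19.3654, 1.1852) + 2.9 * (0.3420, 0.9397) = (19.3654 + 0.9919, 1.1852 + 2.7251) = (20.3572, 3.9103)
End effector: (20.3572, 3.9103)

Answer: 20.3572 3.9103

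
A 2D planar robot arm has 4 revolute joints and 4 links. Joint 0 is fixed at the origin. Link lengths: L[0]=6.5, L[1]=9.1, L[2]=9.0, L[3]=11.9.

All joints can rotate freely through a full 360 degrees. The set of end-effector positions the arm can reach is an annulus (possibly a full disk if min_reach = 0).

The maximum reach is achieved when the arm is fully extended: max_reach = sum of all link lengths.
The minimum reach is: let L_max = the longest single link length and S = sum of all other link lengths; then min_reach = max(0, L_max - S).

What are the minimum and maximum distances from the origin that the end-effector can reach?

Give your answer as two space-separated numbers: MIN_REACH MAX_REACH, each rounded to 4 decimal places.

Answer: 0.0000 36.5000

Derivation:
Link lengths: [6.5, 9.1, 9.0, 11.9]
max_reach = 6.5 + 9.1 + 9 + 11.9 = 36.5
L_max = max([6.5, 9.1, 9.0, 11.9]) = 11.9
S (sum of others) = 36.5 - 11.9 = 24.6
min_reach = max(0, 11.9 - 24.6) = max(0, -12.7) = 0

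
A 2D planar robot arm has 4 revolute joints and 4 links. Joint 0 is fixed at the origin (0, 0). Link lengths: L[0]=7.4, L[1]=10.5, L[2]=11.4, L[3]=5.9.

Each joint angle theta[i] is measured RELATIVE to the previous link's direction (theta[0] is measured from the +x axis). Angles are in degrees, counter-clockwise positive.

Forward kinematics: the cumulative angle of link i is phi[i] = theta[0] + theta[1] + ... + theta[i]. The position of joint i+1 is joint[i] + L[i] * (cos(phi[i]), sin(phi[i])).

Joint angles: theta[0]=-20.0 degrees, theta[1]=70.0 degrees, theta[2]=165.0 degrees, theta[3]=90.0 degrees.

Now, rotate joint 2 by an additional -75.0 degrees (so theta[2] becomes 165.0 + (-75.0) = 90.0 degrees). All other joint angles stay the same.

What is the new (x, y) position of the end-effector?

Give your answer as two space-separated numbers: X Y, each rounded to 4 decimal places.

joint[0] = (0.0000, 0.0000)  (base)
link 0: phi[0] = -20 = -20 deg
  cos(-20 deg) = 0.9397, sin(-20 deg) = -0.3420
  joint[1] = (0.0000, 0.0000) + 7.4 * (0.9397, -0.3420) = (0.0000 + 6.9537, 0.0000 + -2.5309) = (6.9537, -2.5309)
link 1: phi[1] = -20 + 70 = 50 deg
  cos(50 deg) = 0.6428, sin(50 deg) = 0.7660
  joint[2] = (6.9537, -2.5309) + 10.5 * (0.6428, 0.7660) = (6.9537 + 6.7493, -2.5309 + 8.0435) = (13.7030, 5.5125)
link 2: phi[2] = -20 + 70 + 90 = 140 deg
  cos(140 deg) = -0.7660, sin(140 deg) = 0.6428
  joint[3] = (13.7030, 5.5125) + 11.4 * (-0.7660, 0.6428) = (13.7030 + -8.7329, 5.5125 + 7.3278) = (4.9701, 12.8403)
link 3: phi[3] = -20 + 70 + 90 + 90 = 230 deg
  cos(230 deg) = -0.6428, sin(230 deg) = -0.7660
  joint[4] = (4.9701, 12.8403) + 5.9 * (-0.6428, -0.7660) = (4.9701 + -3.7924, 12.8403 + -4.5197) = (1.1776, 8.3206)
End effector: (1.1776, 8.3206)

Answer: 1.1776 8.3206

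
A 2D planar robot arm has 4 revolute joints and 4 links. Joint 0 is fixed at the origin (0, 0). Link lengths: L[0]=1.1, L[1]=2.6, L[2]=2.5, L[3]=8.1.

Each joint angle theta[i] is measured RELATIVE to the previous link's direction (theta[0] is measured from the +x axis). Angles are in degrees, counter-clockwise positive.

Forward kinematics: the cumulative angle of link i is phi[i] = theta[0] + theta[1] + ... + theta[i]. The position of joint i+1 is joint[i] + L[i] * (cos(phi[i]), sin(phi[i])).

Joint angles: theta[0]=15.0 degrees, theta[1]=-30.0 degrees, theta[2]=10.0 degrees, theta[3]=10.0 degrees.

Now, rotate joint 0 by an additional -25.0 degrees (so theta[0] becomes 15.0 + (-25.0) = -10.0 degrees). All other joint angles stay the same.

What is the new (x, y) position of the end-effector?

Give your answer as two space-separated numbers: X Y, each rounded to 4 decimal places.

Answer: 12.8516 -5.8826

Derivation:
joint[0] = (0.0000, 0.0000)  (base)
link 0: phi[0] = -10 = -10 deg
  cos(-10 deg) = 0.9848, sin(-10 deg) = -0.1736
  joint[1] = (0.0000, 0.0000) + 1.1 * (0.9848, -0.1736) = (0.0000 + 1.0833, 0.0000 + -0.1910) = (1.0833, -0.1910)
link 1: phi[1] = -10 + -30 = -40 deg
  cos(-40 deg) = 0.7660, sin(-40 deg) = -0.6428
  joint[2] = (1.0833, -0.1910) + 2.6 * (0.7660, -0.6428) = (1.0833 + 1.9917, -0.1910 + -1.6712) = (3.0750, -1.8623)
link 2: phi[2] = -10 + -30 + 10 = -30 deg
  cos(-30 deg) = 0.8660, sin(-30 deg) = -0.5000
  joint[3] = (3.0750, -1.8623) + 2.5 * (0.8660, -0.5000) = (3.0750 + 2.1651, -1.8623 + -1.2500) = (5.2401, -3.1123)
link 3: phi[3] = -10 + -30 + 10 + 10 = -20 deg
  cos(-20 deg) = 0.9397, sin(-20 deg) = -0.3420
  joint[4] = (5.2401, -3.1123) + 8.1 * (0.9397, -0.3420) = (5.2401 + 7.6115, -3.1123 + -2.7704) = (12.8516, -5.8826)
End effector: (12.8516, -5.8826)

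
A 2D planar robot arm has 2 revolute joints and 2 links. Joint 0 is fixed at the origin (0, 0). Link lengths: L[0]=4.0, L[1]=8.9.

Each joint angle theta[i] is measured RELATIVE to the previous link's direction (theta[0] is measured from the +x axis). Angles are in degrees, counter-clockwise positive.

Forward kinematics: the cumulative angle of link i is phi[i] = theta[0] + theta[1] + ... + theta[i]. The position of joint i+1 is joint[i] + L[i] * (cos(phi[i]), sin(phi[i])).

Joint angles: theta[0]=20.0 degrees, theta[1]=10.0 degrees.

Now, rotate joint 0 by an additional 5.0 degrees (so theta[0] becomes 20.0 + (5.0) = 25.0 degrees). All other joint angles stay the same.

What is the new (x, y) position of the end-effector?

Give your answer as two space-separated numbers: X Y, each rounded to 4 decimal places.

joint[0] = (0.0000, 0.0000)  (base)
link 0: phi[0] = 25 = 25 deg
  cos(25 deg) = 0.9063, sin(25 deg) = 0.4226
  joint[1] = (0.0000, 0.0000) + 4 * (0.9063, 0.4226) = (0.0000 + 3.6252, 0.0000 + 1.6905) = (3.6252, 1.6905)
link 1: phi[1] = 25 + 10 = 35 deg
  cos(35 deg) = 0.8192, sin(35 deg) = 0.5736
  joint[2] = (3.6252, 1.6905) + 8.9 * (0.8192, 0.5736) = (3.6252 + 7.2905, 1.6905 + 5.1048) = (10.9157, 6.7953)
End effector: (10.9157, 6.7953)

Answer: 10.9157 6.7953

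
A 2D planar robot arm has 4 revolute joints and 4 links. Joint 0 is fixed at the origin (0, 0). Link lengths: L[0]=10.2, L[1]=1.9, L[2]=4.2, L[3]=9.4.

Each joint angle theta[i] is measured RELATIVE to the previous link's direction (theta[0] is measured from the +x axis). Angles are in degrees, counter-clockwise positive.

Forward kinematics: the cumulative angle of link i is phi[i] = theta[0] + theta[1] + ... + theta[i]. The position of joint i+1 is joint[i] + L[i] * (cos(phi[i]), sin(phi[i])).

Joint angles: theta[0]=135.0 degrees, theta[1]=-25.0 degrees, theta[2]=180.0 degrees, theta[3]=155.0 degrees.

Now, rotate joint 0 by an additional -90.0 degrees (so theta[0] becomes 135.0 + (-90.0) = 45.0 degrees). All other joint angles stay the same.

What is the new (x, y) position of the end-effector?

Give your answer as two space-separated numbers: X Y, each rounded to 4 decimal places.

Answer: 14.4154 5.6066

Derivation:
joint[0] = (0.0000, 0.0000)  (base)
link 0: phi[0] = 45 = 45 deg
  cos(45 deg) = 0.7071, sin(45 deg) = 0.7071
  joint[1] = (0.0000, 0.0000) + 10.2 * (0.7071, 0.7071) = (0.0000 + 7.2125, 0.0000 + 7.2125) = (7.2125, 7.2125)
link 1: phi[1] = 45 + -25 = 20 deg
  cos(20 deg) = 0.9397, sin(20 deg) = 0.3420
  joint[2] = (7.2125, 7.2125) + 1.9 * (0.9397, 0.3420) = (7.2125 + 1.7854, 7.2125 + 0.6498) = (8.9979, 7.8623)
link 2: phi[2] = 45 + -25 + 180 = 200 deg
  cos(200 deg) = -0.9397, sin(200 deg) = -0.3420
  joint[3] = (8.9979, 7.8623) + 4.2 * (-0.9397, -0.3420) = (8.9979 + -3.9467, 7.8623 + -1.4365) = (5.0512, 6.4258)
link 3: phi[3] = 45 + -25 + 180 + 155 = 355 deg
  cos(355 deg) = 0.9962, sin(355 deg) = -0.0872
  joint[4] = (5.0512, 6.4258) + 9.4 * (0.9962, -0.0872) = (5.0512 + 9.3642, 6.4258 + -0.8193) = (14.4154, 5.6066)
End effector: (14.4154, 5.6066)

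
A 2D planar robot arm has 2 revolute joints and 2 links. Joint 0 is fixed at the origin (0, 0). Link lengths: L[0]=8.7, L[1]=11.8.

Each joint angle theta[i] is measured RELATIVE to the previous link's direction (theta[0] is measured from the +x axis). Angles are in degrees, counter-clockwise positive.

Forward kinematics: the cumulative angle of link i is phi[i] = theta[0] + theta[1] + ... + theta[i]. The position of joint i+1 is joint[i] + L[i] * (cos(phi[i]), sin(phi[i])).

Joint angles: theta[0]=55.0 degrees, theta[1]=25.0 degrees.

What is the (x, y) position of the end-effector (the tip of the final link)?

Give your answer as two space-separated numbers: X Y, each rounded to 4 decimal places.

joint[0] = (0.0000, 0.0000)  (base)
link 0: phi[0] = 55 = 55 deg
  cos(55 deg) = 0.5736, sin(55 deg) = 0.8192
  joint[1] = (0.0000, 0.0000) + 8.7 * (0.5736, 0.8192) = (0.0000 + 4.9901, 0.0000 + 7.1266) = (4.9901, 7.1266)
link 1: phi[1] = 55 + 25 = 80 deg
  cos(80 deg) = 0.1736, sin(80 deg) = 0.9848
  joint[2] = (4.9901, 7.1266) + 11.8 * (0.1736, 0.9848) = (4.9901 + 2.0490, 7.1266 + 11.6207) = (7.0392, 18.7474)
End effector: (7.0392, 18.7474)

Answer: 7.0392 18.7474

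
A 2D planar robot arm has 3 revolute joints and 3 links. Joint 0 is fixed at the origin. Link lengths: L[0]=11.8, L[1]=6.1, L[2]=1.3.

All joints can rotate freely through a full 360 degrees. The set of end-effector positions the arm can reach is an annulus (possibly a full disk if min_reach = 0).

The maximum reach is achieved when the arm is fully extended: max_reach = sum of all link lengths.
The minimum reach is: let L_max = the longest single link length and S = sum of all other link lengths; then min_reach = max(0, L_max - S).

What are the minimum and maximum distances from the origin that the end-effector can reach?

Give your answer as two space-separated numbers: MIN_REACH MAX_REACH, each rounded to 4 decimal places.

Link lengths: [11.8, 6.1, 1.3]
max_reach = 11.8 + 6.1 + 1.3 = 19.2
L_max = max([11.8, 6.1, 1.3]) = 11.8
S (sum of others) = 19.2 - 11.8 = 7.4
min_reach = max(0, 11.8 - 7.4) = max(0, 4.4) = 4.4

Answer: 4.4000 19.2000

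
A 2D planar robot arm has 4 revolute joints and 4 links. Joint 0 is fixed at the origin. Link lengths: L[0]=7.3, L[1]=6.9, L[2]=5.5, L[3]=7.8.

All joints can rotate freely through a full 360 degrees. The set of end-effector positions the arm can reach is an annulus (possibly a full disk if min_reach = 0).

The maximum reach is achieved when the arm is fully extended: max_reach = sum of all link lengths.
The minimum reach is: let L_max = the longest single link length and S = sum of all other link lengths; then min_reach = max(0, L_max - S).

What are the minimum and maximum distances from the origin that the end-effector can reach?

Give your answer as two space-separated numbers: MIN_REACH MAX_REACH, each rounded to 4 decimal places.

Answer: 0.0000 27.5000

Derivation:
Link lengths: [7.3, 6.9, 5.5, 7.8]
max_reach = 7.3 + 6.9 + 5.5 + 7.8 = 27.5
L_max = max([7.3, 6.9, 5.5, 7.8]) = 7.8
S (sum of others) = 27.5 - 7.8 = 19.7
min_reach = max(0, 7.8 - 19.7) = max(0, -11.9) = 0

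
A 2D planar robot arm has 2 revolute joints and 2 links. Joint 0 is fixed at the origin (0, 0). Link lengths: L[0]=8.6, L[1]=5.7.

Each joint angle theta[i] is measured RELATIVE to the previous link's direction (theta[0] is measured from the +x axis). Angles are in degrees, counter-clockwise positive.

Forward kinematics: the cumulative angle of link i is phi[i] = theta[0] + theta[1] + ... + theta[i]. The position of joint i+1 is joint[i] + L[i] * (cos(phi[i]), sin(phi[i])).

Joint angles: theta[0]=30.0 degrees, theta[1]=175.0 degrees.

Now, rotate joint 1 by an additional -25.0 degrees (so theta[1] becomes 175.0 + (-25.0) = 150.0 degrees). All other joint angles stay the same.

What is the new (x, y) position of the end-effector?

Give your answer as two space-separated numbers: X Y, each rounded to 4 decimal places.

joint[0] = (0.0000, 0.0000)  (base)
link 0: phi[0] = 30 = 30 deg
  cos(30 deg) = 0.8660, sin(30 deg) = 0.5000
  joint[1] = (0.0000, 0.0000) + 8.6 * (0.8660, 0.5000) = (0.0000 + 7.4478, 0.0000 + 4.3000) = (7.4478, 4.3000)
link 1: phi[1] = 30 + 150 = 180 deg
  cos(180 deg) = -1.0000, sin(180 deg) = 0.0000
  joint[2] = (7.4478, 4.3000) + 5.7 * (-1.0000, 0.0000) = (7.4478 + -5.7000, 4.3000 + 0.0000) = (1.7478, 4.3000)
End effector: (1.7478, 4.3000)

Answer: 1.7478 4.3000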